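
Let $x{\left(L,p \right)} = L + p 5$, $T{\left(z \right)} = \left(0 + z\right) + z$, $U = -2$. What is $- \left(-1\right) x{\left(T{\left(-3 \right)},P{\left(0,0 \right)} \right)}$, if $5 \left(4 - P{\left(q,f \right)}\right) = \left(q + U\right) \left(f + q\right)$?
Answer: $14$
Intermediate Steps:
$T{\left(z \right)} = 2 z$ ($T{\left(z \right)} = z + z = 2 z$)
$P{\left(q,f \right)} = 4 - \frac{\left(-2 + q\right) \left(f + q\right)}{5}$ ($P{\left(q,f \right)} = 4 - \frac{\left(q - 2\right) \left(f + q\right)}{5} = 4 - \frac{\left(-2 + q\right) \left(f + q\right)}{5}$)
$x{\left(L,p \right)} = L + 5 p$
$- \left(-1\right) x{\left(T{\left(-3 \right)},P{\left(0,0 \right)} \right)} = - \left(-1\right) \left(2 \left(-3\right) + 5 \left(4 - \frac{0^{2}}{5} + \frac{2}{5} \cdot 0 + \frac{2}{5} \cdot 0 - 0 \cdot 0\right)\right) = - \left(-1\right) \left(-6 + 5 \left(4 - 0 + 0 + 0 + 0\right)\right) = - \left(-1\right) \left(-6 + 5 \left(4 + 0 + 0 + 0 + 0\right)\right) = - \left(-1\right) \left(-6 + 5 \cdot 4\right) = - \left(-1\right) \left(-6 + 20\right) = - \left(-1\right) 14 = \left(-1\right) \left(-14\right) = 14$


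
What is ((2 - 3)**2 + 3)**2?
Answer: 16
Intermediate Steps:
((2 - 3)**2 + 3)**2 = ((-1)**2 + 3)**2 = (1 + 3)**2 = 4**2 = 16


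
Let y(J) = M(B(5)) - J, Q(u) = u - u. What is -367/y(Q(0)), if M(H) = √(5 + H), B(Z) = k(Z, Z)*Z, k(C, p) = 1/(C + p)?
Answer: -367*√22/11 ≈ -156.49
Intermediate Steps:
Q(u) = 0
B(Z) = ½ (B(Z) = Z/(Z + Z) = Z/((2*Z)) = (1/(2*Z))*Z = ½)
y(J) = √22/2 - J (y(J) = √(5 + ½) - J = √(11/2) - J = √22/2 - J)
-367/y(Q(0)) = -367/(√22/2 - 1*0) = -367/(√22/2 + 0) = -367*√22/11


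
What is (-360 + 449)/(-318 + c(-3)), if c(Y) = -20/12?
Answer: -267/959 ≈ -0.27842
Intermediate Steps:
c(Y) = -5/3 (c(Y) = -20*1/12 = -5/3)
(-360 + 449)/(-318 + c(-3)) = (-360 + 449)/(-318 - 5/3) = 89/(-959/3) = 89*(-3/959) = -267/959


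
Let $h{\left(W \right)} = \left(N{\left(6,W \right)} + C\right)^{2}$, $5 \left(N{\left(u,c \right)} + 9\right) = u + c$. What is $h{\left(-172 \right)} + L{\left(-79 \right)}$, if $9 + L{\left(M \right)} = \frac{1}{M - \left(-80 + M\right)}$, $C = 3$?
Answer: $\frac{611061}{400} \approx 1527.7$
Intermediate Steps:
$L{\left(M \right)} = - \frac{719}{80}$ ($L{\left(M \right)} = -9 + \frac{1}{M - \left(-80 + M\right)} = -9 + \frac{1}{80} = - \frac{719}{80}$)
$N{\left(u,c \right)} = -9 + \frac{c}{5} + \frac{u}{5}$ ($N{\left(u,c \right)} = -9 + \frac{u + c}{5} = -9 + \frac{c + u}{5} = -9 + \left(\frac{c}{5} + \frac{u}{5}\right) = -9 + \frac{c}{5} + \frac{u}{5}$)
$h{\left(W \right)} = \left(- \frac{24}{5} + \frac{W}{5}\right)^{2}$ ($h{\left(W \right)} = \left(\left(-9 + \frac{W}{5} + \frac{1}{5} \cdot 6\right) + 3\right)^{2} = \left(\left(-9 + \frac{W}{5} + \frac{6}{5}\right) + 3\right)^{2} = \left(\left(- \frac{39}{5} + \frac{W}{5}\right) + 3\right)^{2} = \left(- \frac{24}{5} + \frac{W}{5}\right)^{2}$)
$h{\left(-172 \right)} + L{\left(-79 \right)} = \frac{\left(-24 - 172\right)^{2}}{25} - \frac{719}{80} = \frac{\left(-196\right)^{2}}{25} - \frac{719}{80} = \frac{1}{25} \cdot 38416 - \frac{719}{80} = \frac{38416}{25} - \frac{719}{80} = \frac{611061}{400}$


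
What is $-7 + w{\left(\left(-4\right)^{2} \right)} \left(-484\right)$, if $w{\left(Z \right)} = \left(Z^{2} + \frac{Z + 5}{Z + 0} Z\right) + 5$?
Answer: $-136495$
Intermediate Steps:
$w{\left(Z \right)} = 10 + Z + Z^{2}$ ($w{\left(Z \right)} = \left(Z^{2} + \frac{5 + Z}{Z} Z\right) + 5 = \left(Z^{2} + \left(5 + Z\right)\right) + 5 = \left(5 + Z + Z^{2}\right) + 5 = 10 + Z + Z^{2}$)
$-7 + w{\left(\left(-4\right)^{2} \right)} \left(-484\right) = -7 + \left(10 + \left(-4\right)^{2} + \left(\left(-4\right)^{2}\right)^{2}\right) \left(-484\right) = -7 + \left(10 + 16 + 16^{2}\right) \left(-484\right) = -7 + \left(10 + 16 + 256\right) \left(-484\right) = -7 + 282 \left(-484\right) = -7 - 136488 = -136495$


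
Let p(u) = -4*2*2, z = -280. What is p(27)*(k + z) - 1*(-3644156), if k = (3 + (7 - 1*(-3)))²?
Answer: 3645932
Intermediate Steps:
p(u) = -16 (p(u) = -8*2 = -16)
k = 169 (k = (3 + (7 + 3))² = (3 + 10)² = 13² = 169)
p(27)*(k + z) - 1*(-3644156) = -16*(169 - 280) - 1*(-3644156) = -16*(-111) + 3644156 = 1776 + 3644156 = 3645932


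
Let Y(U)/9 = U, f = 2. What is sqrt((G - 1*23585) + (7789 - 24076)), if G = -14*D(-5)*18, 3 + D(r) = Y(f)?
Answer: 2*I*sqrt(10913) ≈ 208.93*I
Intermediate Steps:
Y(U) = 9*U
D(r) = 15 (D(r) = -3 + 9*2 = -3 + 18 = 15)
G = -3780 (G = -14*15*18 = -210*18 = -3780)
sqrt((G - 1*23585) + (7789 - 24076)) = sqrt((-3780 - 1*23585) + (7789 - 24076)) = sqrt((-3780 - 23585) - 16287) = sqrt(-27365 - 16287) = sqrt(-43652) = 2*I*sqrt(10913)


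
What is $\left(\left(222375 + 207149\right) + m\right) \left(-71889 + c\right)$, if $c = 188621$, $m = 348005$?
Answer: $90762515228$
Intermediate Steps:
$\left(\left(222375 + 207149\right) + m\right) \left(-71889 + c\right) = \left(\left(222375 + 207149\right) + 348005\right) \left(-71889 + 188621\right) = \left(429524 + 348005\right) 116732 = 777529 \cdot 116732 = 90762515228$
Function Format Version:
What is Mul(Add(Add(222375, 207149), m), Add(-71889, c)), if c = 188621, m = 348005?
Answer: 90762515228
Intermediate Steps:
Mul(Add(Add(222375, 207149), m), Add(-71889, c)) = Mul(Add(Add(222375, 207149), 348005), Add(-71889, 188621)) = Mul(Add(429524, 348005), 116732) = Mul(777529, 116732) = 90762515228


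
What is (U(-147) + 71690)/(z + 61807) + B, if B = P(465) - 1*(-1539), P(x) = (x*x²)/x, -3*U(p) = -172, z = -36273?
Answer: 8340686585/38301 ≈ 2.1777e+5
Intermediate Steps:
U(p) = 172/3 (U(p) = -⅓*(-172) = 172/3)
P(x) = x² (P(x) = x³/x = x²)
B = 217764 (B = 465² - 1*(-1539) = 216225 + 1539 = 217764)
(U(-147) + 71690)/(z + 61807) + B = (172/3 + 71690)/(-36273 + 61807) + 217764 = (215242/3)/25534 + 217764 = (215242/3)*(1/25534) + 217764 = 107621/38301 + 217764 = 8340686585/38301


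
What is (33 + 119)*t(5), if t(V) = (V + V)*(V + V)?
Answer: 15200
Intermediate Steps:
t(V) = 4*V² (t(V) = (2*V)*(2*V) = 4*V²)
(33 + 119)*t(5) = (33 + 119)*(4*5²) = 152*(4*25) = 152*100 = 15200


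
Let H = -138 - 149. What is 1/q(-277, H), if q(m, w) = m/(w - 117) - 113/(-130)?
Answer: 26260/40831 ≈ 0.64314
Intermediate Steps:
H = -287
q(m, w) = 113/130 + m/(-117 + w) (q(m, w) = m/(-117 + w) - 113*(-1/130) = m/(-117 + w) + 113/130 = 113/130 + m/(-117 + w))
1/q(-277, H) = 1/((-13221 + 113*(-287) + 130*(-277))/(130*(-117 - 287))) = 1/((1/130)*(-13221 - 32431 - 36010)/(-404)) = 1/((1/130)*(-1/404)*(-81662)) = 1/(40831/26260) = 26260/40831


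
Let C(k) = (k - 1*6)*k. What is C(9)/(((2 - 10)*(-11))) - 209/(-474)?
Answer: 15595/20856 ≈ 0.74775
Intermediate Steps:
C(k) = k*(-6 + k) (C(k) = (k - 6)*k = (-6 + k)*k = k*(-6 + k))
C(9)/(((2 - 10)*(-11))) - 209/(-474) = (9*(-6 + 9))/(((2 - 10)*(-11))) - 209/(-474) = (9*3)/((-8*(-11))) - 209*(-1/474) = 27/88 + 209/474 = 15595/20856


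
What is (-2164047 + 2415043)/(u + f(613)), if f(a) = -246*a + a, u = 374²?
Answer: -250996/10309 ≈ -24.347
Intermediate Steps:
u = 139876
f(a) = -245*a
(-2164047 + 2415043)/(u + f(613)) = (-2164047 + 2415043)/(139876 - 245*613) = 250996/(139876 - 150185) = 250996/(-10309) = 250996*(-1/10309) = -250996/10309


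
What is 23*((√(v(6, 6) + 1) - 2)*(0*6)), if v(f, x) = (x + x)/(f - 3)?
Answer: 0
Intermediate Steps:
v(f, x) = 2*x/(-3 + f) (v(f, x) = (2*x)/(-3 + f) = 2*x/(-3 + f))
23*((√(v(6, 6) + 1) - 2)*(0*6)) = 23*((√(2*6/(-3 + 6) + 1) - 2)*(0*6)) = 23*((√(2*6/3 + 1) - 2)*0) = 23*((√(2*6*(⅓) + 1) - 2)*0) = 23*((√(4 + 1) - 2)*0) = 23*((√5 - 2)*0) = 23*((-2 + √5)*0) = 23*0 = 0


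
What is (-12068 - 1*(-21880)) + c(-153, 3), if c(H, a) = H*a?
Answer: 9353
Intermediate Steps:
(-12068 - 1*(-21880)) + c(-153, 3) = (-12068 - 1*(-21880)) - 153*3 = (-12068 + 21880) - 459 = 9812 - 459 = 9353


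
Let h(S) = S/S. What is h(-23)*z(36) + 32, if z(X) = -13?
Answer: 19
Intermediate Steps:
h(S) = 1
h(-23)*z(36) + 32 = 1*(-13) + 32 = -13 + 32 = 19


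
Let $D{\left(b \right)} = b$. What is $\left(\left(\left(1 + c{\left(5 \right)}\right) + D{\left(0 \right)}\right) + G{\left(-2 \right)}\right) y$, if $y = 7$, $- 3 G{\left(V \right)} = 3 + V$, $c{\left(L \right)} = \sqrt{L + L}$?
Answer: $\frac{14}{3} + 7 \sqrt{10} \approx 26.803$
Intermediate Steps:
$c{\left(L \right)} = \sqrt{2} \sqrt{L}$ ($c{\left(L \right)} = \sqrt{2 L} = \sqrt{2} \sqrt{L}$)
$G{\left(V \right)} = -1 - \frac{V}{3}$ ($G{\left(V \right)} = - \frac{3 + V}{3} = -1 - \frac{V}{3}$)
$\left(\left(\left(1 + c{\left(5 \right)}\right) + D{\left(0 \right)}\right) + G{\left(-2 \right)}\right) y = \left(\left(\left(1 + \sqrt{2} \sqrt{5}\right) + 0\right) - \frac{1}{3}\right) 7 = \left(\left(\left(1 + \sqrt{10}\right) + 0\right) + \left(-1 + \frac{2}{3}\right)\right) 7 = \left(\left(1 + \sqrt{10}\right) - \frac{1}{3}\right) 7 = \left(\frac{2}{3} + \sqrt{10}\right) 7 = \frac{14}{3} + 7 \sqrt{10}$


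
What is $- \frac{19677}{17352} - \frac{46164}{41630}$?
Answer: $- \frac{270031873}{120393960} \approx -2.2429$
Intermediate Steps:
$- \frac{19677}{17352} - \frac{46164}{41630} = \left(-19677\right) \frac{1}{17352} - \frac{23082}{20815} = - \frac{6559}{5784} - \frac{23082}{20815} = - \frac{270031873}{120393960}$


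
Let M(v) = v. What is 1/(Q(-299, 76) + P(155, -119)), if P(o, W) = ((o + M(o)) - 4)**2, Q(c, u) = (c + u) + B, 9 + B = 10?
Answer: 1/93414 ≈ 1.0705e-5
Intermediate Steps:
B = 1 (B = -9 + 10 = 1)
Q(c, u) = 1 + c + u (Q(c, u) = (c + u) + 1 = 1 + c + u)
P(o, W) = (-4 + 2*o)**2 (P(o, W) = ((o + o) - 4)**2 = (2*o - 4)**2 = (-4 + 2*o)**2)
1/(Q(-299, 76) + P(155, -119)) = 1/((1 - 299 + 76) + 4*(-2 + 155)**2) = 1/(-222 + 4*153**2) = 1/(-222 + 4*23409) = 1/(-222 + 93636) = 1/93414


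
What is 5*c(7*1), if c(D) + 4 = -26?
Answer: -150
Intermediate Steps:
c(D) = -30 (c(D) = -4 - 26 = -30)
5*c(7*1) = 5*(-30) = -150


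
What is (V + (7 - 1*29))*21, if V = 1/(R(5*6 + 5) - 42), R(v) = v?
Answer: -465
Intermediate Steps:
V = -⅐ (V = 1/((5*6 + 5) - 42) = 1/((30 + 5) - 42) = 1/(35 - 42) = 1/(-7) = -⅐ ≈ -0.14286)
(V + (7 - 1*29))*21 = (-⅐ + (7 - 1*29))*21 = (-⅐ + (7 - 29))*21 = (-⅐ - 22)*21 = -155/7*21 = -465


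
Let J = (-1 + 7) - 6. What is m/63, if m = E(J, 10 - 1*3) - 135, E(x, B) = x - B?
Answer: -142/63 ≈ -2.2540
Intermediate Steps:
J = 0 (J = 6 - 6 = 0)
m = -142 (m = (0 - (10 - 1*3)) - 135 = (0 - (10 - 3)) - 135 = (0 - 1*7) - 135 = (0 - 7) - 135 = -7 - 135 = -142)
m/63 = -142/63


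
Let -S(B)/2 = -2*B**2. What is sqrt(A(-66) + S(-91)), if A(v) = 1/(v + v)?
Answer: sqrt(144288111)/66 ≈ 182.00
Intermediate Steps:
A(v) = 1/(2*v)
S(B) = 4*B**2 (S(B) = -(-4)*B**2 = 4*B**2)
sqrt(A(-66) + S(-91)) = sqrt((1/2)/(-66) + 4*(-91)**2) = sqrt((1/2)*(-1/66) + 4*8281) = sqrt(-1/132 + 33124) = sqrt(4372367/132) = sqrt(144288111)/66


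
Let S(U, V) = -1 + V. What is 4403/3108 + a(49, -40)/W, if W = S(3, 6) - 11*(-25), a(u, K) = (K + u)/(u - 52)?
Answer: 1181/840 ≈ 1.4060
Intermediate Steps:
a(u, K) = (K + u)/(-52 + u)
W = 280 (W = (-1 + 6) - 11*(-25) = 5 + 275 = 280)
4403/3108 + a(49, -40)/W = 4403/3108 + ((-40 + 49)/(-52 + 49))/280 = 4403*(1/3108) + (9/(-3))*(1/280) = 17/12 - ⅓*9*(1/280) = 17/12 - 3*1/280 = 17/12 - 3/280 = 1181/840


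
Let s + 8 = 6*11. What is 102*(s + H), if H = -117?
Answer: -6018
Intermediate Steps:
s = 58 (s = -8 + 6*11 = -8 + 66 = 58)
102*(s + H) = 102*(58 - 117) = 102*(-59) = -6018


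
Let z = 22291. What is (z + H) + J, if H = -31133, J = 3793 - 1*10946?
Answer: -15995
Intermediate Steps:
J = -7153 (J = 3793 - 10946 = -7153)
(z + H) + J = (22291 - 31133) - 7153 = -8842 - 7153 = -15995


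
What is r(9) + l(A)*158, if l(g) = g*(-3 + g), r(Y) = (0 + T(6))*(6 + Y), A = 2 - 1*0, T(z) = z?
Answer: -226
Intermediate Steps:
A = 2 (A = 2 + 0 = 2)
r(Y) = 36 + 6*Y (r(Y) = (0 + 6)*(6 + Y) = 6*(6 + Y) = 36 + 6*Y)
r(9) + l(A)*158 = (36 + 6*9) + (2*(-3 + 2))*158 = (36 + 54) + (2*(-1))*158 = 90 - 2*158 = 90 - 316 = -226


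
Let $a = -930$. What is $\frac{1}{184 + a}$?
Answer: $- \frac{1}{746} \approx -0.0013405$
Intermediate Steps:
$\frac{1}{184 + a} = \frac{1}{184 - 930} = \frac{1}{-746} = - \frac{1}{746}$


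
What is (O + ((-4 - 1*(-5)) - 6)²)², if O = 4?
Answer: 841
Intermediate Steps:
(O + ((-4 - 1*(-5)) - 6)²)² = (4 + ((-4 - 1*(-5)) - 6)²)² = (4 + ((-4 + 5) - 6)²)² = (4 + (1 - 6)²)² = (4 + (-5)²)² = (4 + 25)² = 29² = 841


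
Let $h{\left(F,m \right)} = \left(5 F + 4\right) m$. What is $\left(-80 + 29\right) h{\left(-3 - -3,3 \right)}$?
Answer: $-612$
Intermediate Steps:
$h{\left(F,m \right)} = m \left(4 + 5 F\right)$ ($h{\left(F,m \right)} = \left(4 + 5 F\right) m = m \left(4 + 5 F\right)$)
$\left(-80 + 29\right) h{\left(-3 - -3,3 \right)} = \left(-80 + 29\right) 3 \left(4 + 5 \left(-3 - -3\right)\right) = - 51 \cdot 3 \left(4 + 5 \left(-3 + 3\right)\right) = - 51 \cdot 3 \left(4 + 5 \cdot 0\right) = - 51 \cdot 3 \left(4 + 0\right) = - 51 \cdot 3 \cdot 4 = \left(-51\right) 12 = -612$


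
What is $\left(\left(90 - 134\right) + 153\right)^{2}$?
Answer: $11881$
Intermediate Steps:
$\left(\left(90 - 134\right) + 153\right)^{2} = \left(-44 + 153\right)^{2} = 109^{2} = 11881$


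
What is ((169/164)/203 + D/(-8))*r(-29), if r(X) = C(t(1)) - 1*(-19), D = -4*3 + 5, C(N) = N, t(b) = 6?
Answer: 1464975/66584 ≈ 22.002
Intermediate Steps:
D = -7 (D = -12 + 5 = -7)
r(X) = 25 (r(X) = 6 - 1*(-19) = 6 + 19 = 25)
((169/164)/203 + D/(-8))*r(-29) = ((169/164)/203 - 7/(-8))*25 = ((169*(1/164))*(1/203) - 7*(-⅛))*25 = ((169/164)*(1/203) + 7/8)*25 = (169/33292 + 7/8)*25 = (58599/66584)*25 = 1464975/66584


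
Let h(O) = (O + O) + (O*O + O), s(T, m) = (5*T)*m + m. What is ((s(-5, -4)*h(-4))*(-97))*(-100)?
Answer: 3724800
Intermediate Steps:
s(T, m) = m + 5*T*m (s(T, m) = 5*T*m + m = m + 5*T*m)
h(O) = O² + 3*O (h(O) = 2*O + (O² + O) = 2*O + (O + O²) = O² + 3*O)
((s(-5, -4)*h(-4))*(-97))*(-100) = (((-4*(1 + 5*(-5)))*(-4*(3 - 4)))*(-97))*(-100) = (((-4*(1 - 25))*(-4*(-1)))*(-97))*(-100) = ((-4*(-24)*4)*(-97))*(-100) = ((96*4)*(-97))*(-100) = (384*(-97))*(-100) = -37248*(-100) = 3724800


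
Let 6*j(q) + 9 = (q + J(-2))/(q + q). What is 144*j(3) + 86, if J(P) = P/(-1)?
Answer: -110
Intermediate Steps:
J(P) = -P (J(P) = P*(-1) = -P)
j(q) = -3/2 + (2 + q)/(12*q) (j(q) = -3/2 + ((q - 1*(-2))/(q + q))/6 = -3/2 + ((q + 2)/((2*q)))/6 = -3/2 + ((2 + q)*(1/(2*q)))/6 = -3/2 + ((2 + q)/(2*q))/6 = -3/2 + (2 + q)/(12*q))
144*j(3) + 86 = 144*((1/12)*(2 - 17*3)/3) + 86 = 144*((1/12)*(1/3)*(2 - 51)) + 86 = 144*((1/12)*(1/3)*(-49)) + 86 = 144*(-49/36) + 86 = -196 + 86 = -110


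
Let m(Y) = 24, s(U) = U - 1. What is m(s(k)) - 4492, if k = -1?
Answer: -4468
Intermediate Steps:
s(U) = -1 + U
m(s(k)) - 4492 = 24 - 4492 = -4468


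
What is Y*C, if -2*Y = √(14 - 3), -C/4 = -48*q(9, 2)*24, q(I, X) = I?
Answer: -20736*√11 ≈ -68774.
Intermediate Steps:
C = 41472 (C = -4*(-48*9)*24 = -(-1728)*24 = -4*(-10368) = 41472)
Y = -√11/2 (Y = -√(14 - 3)/2 = -√11/2 ≈ -1.6583)
Y*C = -√11/2*41472 = -20736*√11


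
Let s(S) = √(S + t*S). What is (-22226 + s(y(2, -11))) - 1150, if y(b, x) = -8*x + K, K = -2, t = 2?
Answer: -23376 + √258 ≈ -23360.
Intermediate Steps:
y(b, x) = -2 - 8*x (y(b, x) = -8*x - 2 = -2 - 8*x)
s(S) = √3*√S (s(S) = √(S + 2*S) = √(3*S) = √3*√S)
(-22226 + s(y(2, -11))) - 1150 = (-22226 + √3*√(-2 - 8*(-11))) - 1150 = (-22226 + √3*√(-2 + 88)) - 1150 = (-22226 + √3*√86) - 1150 = (-22226 + √258) - 1150 = -23376 + √258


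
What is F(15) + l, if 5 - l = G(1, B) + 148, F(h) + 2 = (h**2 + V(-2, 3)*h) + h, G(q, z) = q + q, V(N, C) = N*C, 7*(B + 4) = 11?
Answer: 3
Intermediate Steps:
B = -17/7 (B = -4 + (1/7)*11 = -4 + 11/7 = -17/7 ≈ -2.4286)
V(N, C) = C*N
G(q, z) = 2*q
F(h) = -2 + h**2 - 5*h (F(h) = -2 + ((h**2 + (3*(-2))*h) + h) = -2 + ((h**2 - 6*h) + h) = -2 + (h**2 - 5*h) = -2 + h**2 - 5*h)
l = -145 (l = 5 - (2*1 + 148) = 5 - (2 + 148) = 5 - 1*150 = 5 - 150 = -145)
F(15) + l = (-2 + 15**2 - 5*15) - 145 = (-2 + 225 - 75) - 145 = 148 - 145 = 3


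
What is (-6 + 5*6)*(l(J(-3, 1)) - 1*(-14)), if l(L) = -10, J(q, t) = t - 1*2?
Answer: 96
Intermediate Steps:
J(q, t) = -2 + t (J(q, t) = t - 2 = -2 + t)
(-6 + 5*6)*(l(J(-3, 1)) - 1*(-14)) = (-6 + 5*6)*(-10 - 1*(-14)) = (-6 + 30)*(-10 + 14) = 24*4 = 96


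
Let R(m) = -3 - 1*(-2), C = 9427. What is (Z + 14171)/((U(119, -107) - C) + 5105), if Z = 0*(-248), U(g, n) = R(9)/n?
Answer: -1516297/462453 ≈ -3.2788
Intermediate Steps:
R(m) = -1 (R(m) = -3 + 2 = -1)
U(g, n) = -1/n
Z = 0
(Z + 14171)/((U(119, -107) - C) + 5105) = (0 + 14171)/((-1/(-107) - 1*9427) + 5105) = 14171/((-1*(-1/107) - 9427) + 5105) = 14171/((1/107 - 9427) + 5105) = 14171/(-1008688/107 + 5105) = 14171/(-462453/107) = 14171*(-107/462453) = -1516297/462453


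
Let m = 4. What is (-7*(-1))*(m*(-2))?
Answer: -56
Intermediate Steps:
(-7*(-1))*(m*(-2)) = (-7*(-1))*(4*(-2)) = 7*(-8) = -56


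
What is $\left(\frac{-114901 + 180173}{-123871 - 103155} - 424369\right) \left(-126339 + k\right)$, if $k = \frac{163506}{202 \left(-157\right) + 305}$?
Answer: $\frac{27308694949818648783}{509332831} \approx 5.3617 \cdot 10^{10}$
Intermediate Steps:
$k = - \frac{23358}{4487}$ ($k = \frac{163506}{-31714 + 305} = \frac{163506}{-31409} = 163506 \left(- \frac{1}{31409}\right) = - \frac{23358}{4487} \approx -5.2057$)
$\left(\frac{-114901 + 180173}{-123871 - 103155} - 424369\right) \left(-126339 + k\right) = \left(\frac{-114901 + 180173}{-123871 - 103155} - 424369\right) \left(-126339 - \frac{23358}{4487}\right) = \left(\frac{65272}{-227026} - 424369\right) \left(- \frac{566906451}{4487}\right) = \left(65272 \left(- \frac{1}{227026}\right) - 424369\right) \left(- \frac{566906451}{4487}\right) = \left(- \frac{32636}{113513} - 424369\right) \left(- \frac{566906451}{4487}\right) = \left(- \frac{48171430933}{113513}\right) \left(- \frac{566906451}{4487}\right) = \frac{27308694949818648783}{509332831}$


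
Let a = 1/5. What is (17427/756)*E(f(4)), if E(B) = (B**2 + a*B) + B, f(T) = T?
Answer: 151034/315 ≈ 479.47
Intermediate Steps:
a = 1/5 ≈ 0.20000
E(B) = B**2 + 6*B/5 (E(B) = (B**2 + B/5) + B = B**2 + 6*B/5)
(17427/756)*E(f(4)) = (17427/756)*((1/5)*4*(6 + 5*4)) = (17427*(1/756))*((1/5)*4*(6 + 20)) = 5809*((1/5)*4*26)/252 = (5809/252)*(104/5) = 151034/315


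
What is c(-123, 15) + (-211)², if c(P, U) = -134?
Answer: 44387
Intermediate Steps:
c(-123, 15) + (-211)² = -134 + (-211)² = -134 + 44521 = 44387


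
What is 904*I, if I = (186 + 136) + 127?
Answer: 405896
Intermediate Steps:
I = 449 (I = 322 + 127 = 449)
904*I = 904*449 = 405896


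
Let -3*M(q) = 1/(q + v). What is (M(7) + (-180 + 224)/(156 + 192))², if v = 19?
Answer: 66049/5116644 ≈ 0.012909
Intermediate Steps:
M(q) = -1/(3*(19 + q)) (M(q) = -1/(3*(q + 19)) = -1/(3*(19 + q)))
(M(7) + (-180 + 224)/(156 + 192))² = (-1/(57 + 3*7) + (-180 + 224)/(156 + 192))² = (-1/(57 + 21) + 44/348)² = (-1/78 + 44*(1/348))² = (-1*1/78 + 11/87)² = (-1/78 + 11/87)² = (257/2262)² = 66049/5116644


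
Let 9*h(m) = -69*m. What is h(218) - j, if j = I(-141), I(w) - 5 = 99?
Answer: -5326/3 ≈ -1775.3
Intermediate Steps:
I(w) = 104 (I(w) = 5 + 99 = 104)
h(m) = -23*m/3 (h(m) = (-69*m)/9 = -23*m/3)
j = 104
h(218) - j = -23/3*218 - 1*104 = -5014/3 - 104 = -5326/3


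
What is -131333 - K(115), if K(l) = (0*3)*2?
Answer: -131333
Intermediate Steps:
K(l) = 0 (K(l) = 0*2 = 0)
-131333 - K(115) = -131333 - 1*0 = -131333 + 0 = -131333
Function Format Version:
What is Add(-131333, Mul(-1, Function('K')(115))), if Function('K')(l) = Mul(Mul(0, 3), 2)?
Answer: -131333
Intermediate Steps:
Function('K')(l) = 0 (Function('K')(l) = Mul(0, 2) = 0)
Add(-131333, Mul(-1, Function('K')(115))) = Add(-131333, Mul(-1, 0)) = Add(-131333, 0) = -131333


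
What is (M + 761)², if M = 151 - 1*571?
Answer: 116281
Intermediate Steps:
M = -420 (M = 151 - 571 = -420)
(M + 761)² = (-420 + 761)² = 341² = 116281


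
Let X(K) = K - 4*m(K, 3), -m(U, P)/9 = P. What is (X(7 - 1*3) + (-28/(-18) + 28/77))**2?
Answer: 127193284/9801 ≈ 12978.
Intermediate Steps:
m(U, P) = -9*P
X(K) = 108 + K (X(K) = K - (-36)*3 = K - 4*(-27) = K + 108 = 108 + K)
(X(7 - 1*3) + (-28/(-18) + 28/77))**2 = ((108 + (7 - 1*3)) + (-28/(-18) + 28/77))**2 = ((108 + (7 - 3)) + (-28*(-1/18) + 28*(1/77)))**2 = ((108 + 4) + (14/9 + 4/11))**2 = (112 + 190/99)**2 = (11278/99)**2 = 127193284/9801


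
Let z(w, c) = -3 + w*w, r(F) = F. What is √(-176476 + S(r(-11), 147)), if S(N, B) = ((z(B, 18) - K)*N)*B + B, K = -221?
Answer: 2*I*√8867647 ≈ 5955.7*I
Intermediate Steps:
z(w, c) = -3 + w²
S(N, B) = B + B*N*(218 + B²) (S(N, B) = (((-3 + B²) - 1*(-221))*N)*B + B = (((-3 + B²) + 221)*N)*B + B = ((218 + B²)*N)*B + B = (N*(218 + B²))*B + B = B*N*(218 + B²) + B = B + B*N*(218 + B²))
√(-176476 + S(r(-11), 147)) = √(-176476 + 147*(1 + 218*(-11) - 11*147²)) = √(-176476 + 147*(1 - 2398 - 11*21609)) = √(-176476 + 147*(1 - 2398 - 237699)) = √(-176476 + 147*(-240096)) = √(-176476 - 35294112) = √(-35470588) = 2*I*√8867647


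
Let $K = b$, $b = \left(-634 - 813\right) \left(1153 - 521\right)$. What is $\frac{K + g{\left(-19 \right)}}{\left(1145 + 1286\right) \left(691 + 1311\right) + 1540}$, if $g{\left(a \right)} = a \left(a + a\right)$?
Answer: $- \frac{456891}{2434201} \approx -0.1877$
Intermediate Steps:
$g{\left(a \right)} = 2 a^{2}$ ($g{\left(a \right)} = a 2 a = 2 a^{2}$)
$b = -914504$ ($b = \left(-1447\right) 632 = -914504$)
$K = -914504$
$\frac{K + g{\left(-19 \right)}}{\left(1145 + 1286\right) \left(691 + 1311\right) + 1540} = \frac{-914504 + 2 \left(-19\right)^{2}}{\left(1145 + 1286\right) \left(691 + 1311\right) + 1540} = \frac{-914504 + 2 \cdot 361}{2431 \cdot 2002 + 1540} = \frac{-914504 + 722}{4866862 + 1540} = - \frac{913782}{4868402} = \left(-913782\right) \frac{1}{4868402} = - \frac{456891}{2434201}$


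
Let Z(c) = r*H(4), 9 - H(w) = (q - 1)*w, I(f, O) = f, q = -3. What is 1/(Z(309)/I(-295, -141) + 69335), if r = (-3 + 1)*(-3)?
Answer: 59/4090735 ≈ 1.4423e-5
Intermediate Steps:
H(w) = 9 + 4*w (H(w) = 9 - (-3 - 1)*w = 9 - (-4)*w = 9 + 4*w)
r = 6 (r = -2*(-3) = 6)
Z(c) = 150 (Z(c) = 6*(9 + 4*4) = 6*(9 + 16) = 6*25 = 150)
1/(Z(309)/I(-295, -141) + 69335) = 1/(150/(-295) + 69335) = 1/(150*(-1/295) + 69335) = 1/(-30/59 + 69335) = 1/(4090735/59) = 59/4090735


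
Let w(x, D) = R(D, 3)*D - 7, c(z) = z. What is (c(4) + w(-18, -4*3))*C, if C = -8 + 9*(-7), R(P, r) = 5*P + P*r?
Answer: -81579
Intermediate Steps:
w(x, D) = -7 + 8*D² (w(x, D) = (D*(5 + 3))*D - 7 = (D*8)*D - 7 = (8*D)*D - 7 = 8*D² - 7 = -7 + 8*D²)
C = -71 (C = -8 - 63 = -71)
(c(4) + w(-18, -4*3))*C = (4 + (-7 + 8*(-4*3)²))*(-71) = (4 + (-7 + 8*(-12)²))*(-71) = (4 + (-7 + 8*144))*(-71) = (4 + (-7 + 1152))*(-71) = (4 + 1145)*(-71) = 1149*(-71) = -81579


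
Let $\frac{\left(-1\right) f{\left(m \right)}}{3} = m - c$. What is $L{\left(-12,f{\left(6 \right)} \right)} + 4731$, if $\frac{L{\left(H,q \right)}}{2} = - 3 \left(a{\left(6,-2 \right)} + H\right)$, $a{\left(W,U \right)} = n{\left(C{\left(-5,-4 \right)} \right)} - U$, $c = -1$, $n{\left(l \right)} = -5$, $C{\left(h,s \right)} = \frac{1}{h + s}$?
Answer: $4821$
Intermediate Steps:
$a{\left(W,U \right)} = -5 - U$
$f{\left(m \right)} = -3 - 3 m$ ($f{\left(m \right)} = - 3 \left(m - -1\right) = - 3 \left(m + 1\right) = - 3 \left(1 + m\right) = -3 - 3 m$)
$L{\left(H,q \right)} = 18 - 6 H$ ($L{\left(H,q \right)} = 2 \left(- 3 \left(\left(-5 - -2\right) + H\right)\right) = 2 \left(- 3 \left(\left(-5 + 2\right) + H\right)\right) = 2 \left(- 3 \left(-3 + H\right)\right) = 2 \left(9 - 3 H\right) = 18 - 6 H$)
$L{\left(-12,f{\left(6 \right)} \right)} + 4731 = \left(18 - -72\right) + 4731 = \left(18 + 72\right) + 4731 = 90 + 4731 = 4821$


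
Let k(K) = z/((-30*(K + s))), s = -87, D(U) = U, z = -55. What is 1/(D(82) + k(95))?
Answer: 48/3947 ≈ 0.012161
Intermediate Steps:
k(K) = -55/(2610 - 30*K) (k(K) = -55*(-1/(30*(K - 87))) = -55*(-1/(30*(-87 + K))) = -55/(2610 - 30*K))
1/(D(82) + k(95)) = 1/(82 + 11/(6*(-87 + 95))) = 1/(82 + (11/6)/8) = 1/(82 + (11/6)*(⅛)) = 1/(82 + 11/48) = 1/(3947/48) = 48/3947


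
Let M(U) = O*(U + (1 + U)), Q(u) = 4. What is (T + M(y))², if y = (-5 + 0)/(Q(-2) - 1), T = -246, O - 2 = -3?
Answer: 534361/9 ≈ 59373.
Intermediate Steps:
O = -1 (O = 2 - 3 = -1)
y = -5/3 (y = (-5 + 0)/(4 - 1) = -5/3 ≈ -1.6667)
M(U) = -1 - 2*U (M(U) = -(U + (1 + U)) = -(1 + 2*U) = -1 - 2*U)
(T + M(y))² = (-246 + (-1 - 2*(-5/3)))² = (-246 + (-1 + 10/3))² = (-246 + 7/3)² = (-731/3)² = 534361/9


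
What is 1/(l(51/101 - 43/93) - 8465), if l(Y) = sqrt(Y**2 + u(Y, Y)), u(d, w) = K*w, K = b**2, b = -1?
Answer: -149370764157/1264423517805565 - 37572*sqrt(9793)/1264423517805565 ≈ -0.00011814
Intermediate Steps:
K = 1 (K = (-1)**2 = 1)
u(d, w) = w (u(d, w) = 1*w = w)
l(Y) = sqrt(Y + Y**2) (l(Y) = sqrt(Y**2 + Y) = sqrt(Y + Y**2))
1/(l(51/101 - 43/93) - 8465) = 1/(sqrt((51/101 - 43/93)*(1 + (51/101 - 43/93))) - 8465) = 1/(sqrt(400*(1 + 400/9393)/9393) - 8465) = 1/(sqrt((400/9393)*(9793/9393)) - 8465) = 1/(sqrt(3917200/88228449) - 8465) = 1/(20*sqrt(9793)/9393 - 8465) = 1/(-8465 + 20*sqrt(9793)/9393)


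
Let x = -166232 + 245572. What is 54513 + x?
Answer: 133853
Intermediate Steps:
x = 79340
54513 + x = 54513 + 79340 = 133853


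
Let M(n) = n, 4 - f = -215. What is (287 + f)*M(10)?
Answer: 5060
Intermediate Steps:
f = 219 (f = 4 - 1*(-215) = 4 + 215 = 219)
(287 + f)*M(10) = (287 + 219)*10 = 506*10 = 5060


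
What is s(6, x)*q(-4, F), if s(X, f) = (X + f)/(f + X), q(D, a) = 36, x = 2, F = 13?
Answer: 36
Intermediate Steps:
s(X, f) = 1 (s(X, f) = (X + f)/(X + f) = 1)
s(6, x)*q(-4, F) = 1*36 = 36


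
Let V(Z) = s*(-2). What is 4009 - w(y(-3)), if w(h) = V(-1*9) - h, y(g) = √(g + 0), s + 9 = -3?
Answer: 3985 + I*√3 ≈ 3985.0 + 1.732*I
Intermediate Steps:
s = -12 (s = -9 - 3 = -12)
V(Z) = 24 (V(Z) = -12*(-2) = 24)
y(g) = √g
w(h) = 24 - h
4009 - w(y(-3)) = 4009 - (24 - √(-3)) = 4009 - (24 - I*√3) = 4009 + (-24 + I*√3) = 3985 + I*√3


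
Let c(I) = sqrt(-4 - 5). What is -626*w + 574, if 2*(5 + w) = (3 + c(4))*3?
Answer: 887 - 2817*I ≈ 887.0 - 2817.0*I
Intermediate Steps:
c(I) = 3*I (c(I) = sqrt(-9) = 3*I)
w = -1/2 + 9*I/2 (w = -5 + ((3 + 3*I)*3)/2 = -5 + (9 + 9*I)/2 = -5 + (9/2 + 9*I/2) = -1/2 + 9*I/2 ≈ -0.5 + 4.5*I)
-626*w + 574 = -626*(-1/2 + 9*I/2) + 574 = (313 - 2817*I) + 574 = 887 - 2817*I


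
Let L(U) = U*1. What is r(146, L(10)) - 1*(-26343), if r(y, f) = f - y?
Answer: 26207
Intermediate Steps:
L(U) = U
r(146, L(10)) - 1*(-26343) = (10 - 1*146) - 1*(-26343) = (10 - 146) + 26343 = -136 + 26343 = 26207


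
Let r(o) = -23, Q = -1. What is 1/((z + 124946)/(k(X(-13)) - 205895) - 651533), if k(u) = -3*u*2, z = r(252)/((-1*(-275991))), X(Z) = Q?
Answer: -56823510999/37022427075682930 ≈ -1.5348e-6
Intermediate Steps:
X(Z) = -1
z = -23/275991 (z = -23/((-1*(-275991))) = -23/275991 ≈ -8.3336e-5)
k(u) = -6*u
1/((z + 124946)/(k(X(-13)) - 205895) - 651533) = 1/((-23/275991 + 124946)/(-6*(-1) - 205895) - 651533) = 1/(34483971463/(275991*(6 - 205895)) - 651533) = 1/((34483971463/275991)/(-205889) - 651533) = 1/((34483971463/275991)*(-1/205889) - 651533) = 1/(-34483971463/56823510999 - 651533) = 1/(-37022427075682930/56823510999) = -56823510999/37022427075682930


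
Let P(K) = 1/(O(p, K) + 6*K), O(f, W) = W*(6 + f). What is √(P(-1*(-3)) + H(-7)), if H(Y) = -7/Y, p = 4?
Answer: 7*√3/12 ≈ 1.0104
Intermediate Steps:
P(K) = 1/(16*K) (P(K) = 1/(K*(6 + 4) + 6*K) = 1/(K*10 + 6*K) = 1/(10*K + 6*K) = 1/(16*K))
√(P(-1*(-3)) + H(-7)) = √(1/(16*((-1*(-3)))) - 7/(-7)) = √((1/16)/3 - 7*(-⅐)) = √((1/16)*(⅓) + 1) = √(1/48 + 1) = √(49/48) = 7*√3/12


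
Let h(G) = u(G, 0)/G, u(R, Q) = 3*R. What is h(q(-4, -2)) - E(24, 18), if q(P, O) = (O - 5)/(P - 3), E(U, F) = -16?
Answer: 19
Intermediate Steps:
q(P, O) = (-5 + O)/(-3 + P)
h(G) = 3 (h(G) = (3*G)/G = 3)
h(q(-4, -2)) - E(24, 18) = 3 - 1*(-16) = 3 + 16 = 19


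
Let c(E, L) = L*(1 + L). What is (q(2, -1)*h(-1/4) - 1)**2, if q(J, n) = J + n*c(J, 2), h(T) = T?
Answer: 0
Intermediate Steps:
q(J, n) = J + 6*n (q(J, n) = J + n*(2*(1 + 2)) = J + n*(2*3) = J + n*6 = J + 6*n)
(q(2, -1)*h(-1/4) - 1)**2 = ((2 + 6*(-1))*(-1/4) - 1)**2 = ((2 - 6)*(-1*1/4) - 1)**2 = (-4*(-1/4) - 1)**2 = (1 - 1)**2 = 0**2 = 0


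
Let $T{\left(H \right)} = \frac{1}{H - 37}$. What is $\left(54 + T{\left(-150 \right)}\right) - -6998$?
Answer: $\frac{1318723}{187} \approx 7052.0$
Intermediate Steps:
$T{\left(H \right)} = \frac{1}{-37 + H}$
$\left(54 + T{\left(-150 \right)}\right) - -6998 = \left(54 + \frac{1}{-37 - 150}\right) - -6998 = \left(54 + \frac{1}{-187}\right) + 6998 = \left(54 - \frac{1}{187}\right) + 6998 = \frac{10097}{187} + 6998 = \frac{1318723}{187}$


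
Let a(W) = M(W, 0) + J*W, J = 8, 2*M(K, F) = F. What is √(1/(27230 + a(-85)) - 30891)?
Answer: I*√96778413782/1770 ≈ 175.76*I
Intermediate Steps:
M(K, F) = F/2
a(W) = 8*W (a(W) = (½)*0 + 8*W = 0 + 8*W = 8*W)
√(1/(27230 + a(-85)) - 30891) = √(1/(27230 + 8*(-85)) - 30891) = √(1/(27230 - 680) - 30891) = √(1/26550 - 30891) = √(-820156049/26550) = I*√96778413782/1770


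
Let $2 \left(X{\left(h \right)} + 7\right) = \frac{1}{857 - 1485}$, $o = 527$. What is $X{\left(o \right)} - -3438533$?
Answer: $\frac{4318788655}{1256} \approx 3.4385 \cdot 10^{6}$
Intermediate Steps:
$X{\left(h \right)} = - \frac{8793}{1256}$ ($X{\left(h \right)} = -7 + \frac{1}{2 \left(857 - 1485\right)} = -7 + \frac{1}{2 \left(-628\right)} = -7 + \frac{1}{2} \left(- \frac{1}{628}\right) = -7 - \frac{1}{1256} = - \frac{8793}{1256}$)
$X{\left(o \right)} - -3438533 = - \frac{8793}{1256} - -3438533 = - \frac{8793}{1256} + 3438533 = \frac{4318788655}{1256}$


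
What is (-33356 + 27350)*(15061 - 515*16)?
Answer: -40966926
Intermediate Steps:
(-33356 + 27350)*(15061 - 515*16) = -6006*(15061 - 8240) = -6006*6821 = -40966926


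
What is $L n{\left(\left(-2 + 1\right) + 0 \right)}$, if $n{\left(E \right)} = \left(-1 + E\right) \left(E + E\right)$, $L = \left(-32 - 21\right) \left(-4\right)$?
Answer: $848$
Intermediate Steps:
$L = 212$ ($L = \left(-53\right) \left(-4\right) = 212$)
$n{\left(E \right)} = 2 E \left(-1 + E\right)$ ($n{\left(E \right)} = \left(-1 + E\right) 2 E = 2 E \left(-1 + E\right)$)
$L n{\left(\left(-2 + 1\right) + 0 \right)} = 212 \cdot 2 \left(\left(-2 + 1\right) + 0\right) \left(-1 + \left(\left(-2 + 1\right) + 0\right)\right) = 212 \cdot 2 \left(-1 + 0\right) \left(-1 + \left(-1 + 0\right)\right) = 212 \cdot 2 \left(-1\right) \left(-1 - 1\right) = 212 \cdot 2 \left(-1\right) \left(-2\right) = 212 \cdot 4 = 848$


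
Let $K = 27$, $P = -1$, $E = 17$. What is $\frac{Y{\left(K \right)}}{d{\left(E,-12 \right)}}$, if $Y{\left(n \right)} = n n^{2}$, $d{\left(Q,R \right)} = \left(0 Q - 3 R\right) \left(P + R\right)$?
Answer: $- \frac{2187}{52} \approx -42.058$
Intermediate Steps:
$d{\left(Q,R \right)} = - 3 R \left(-1 + R\right)$ ($d{\left(Q,R \right)} = \left(0 Q - 3 R\right) \left(-1 + R\right) = \left(0 - 3 R\right) \left(-1 + R\right) = - 3 R \left(-1 + R\right)$)
$Y{\left(n \right)} = n^{3}$
$\frac{Y{\left(K \right)}}{d{\left(E,-12 \right)}} = \frac{27^{3}}{3 \left(-12\right) \left(1 - -12\right)} = \frac{19683}{3 \left(-12\right) \left(1 + 12\right)} = \frac{19683}{3 \left(-12\right) 13} = \frac{19683}{-468} = 19683 \left(- \frac{1}{468}\right) = - \frac{2187}{52}$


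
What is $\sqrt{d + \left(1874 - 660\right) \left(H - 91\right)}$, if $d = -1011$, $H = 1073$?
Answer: $\sqrt{1191137} \approx 1091.4$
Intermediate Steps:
$\sqrt{d + \left(1874 - 660\right) \left(H - 91\right)} = \sqrt{-1011 + \left(1874 - 660\right) \left(1073 - 91\right)} = \sqrt{-1011 + 1214 \cdot 982} = \sqrt{-1011 + 1192148} = \sqrt{1191137}$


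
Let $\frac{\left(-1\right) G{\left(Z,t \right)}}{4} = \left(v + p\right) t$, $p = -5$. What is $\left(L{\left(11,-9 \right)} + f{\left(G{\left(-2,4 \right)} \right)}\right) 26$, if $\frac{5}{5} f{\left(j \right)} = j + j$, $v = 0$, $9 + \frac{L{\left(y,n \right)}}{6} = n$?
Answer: $1352$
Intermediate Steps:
$L{\left(y,n \right)} = -54 + 6 n$
$G{\left(Z,t \right)} = 20 t$ ($G{\left(Z,t \right)} = - 4 \left(0 - 5\right) t = - 4 \left(- 5 t\right) = 20 t$)
$f{\left(j \right)} = 2 j$ ($f{\left(j \right)} = j + j = 2 j$)
$\left(L{\left(11,-9 \right)} + f{\left(G{\left(-2,4 \right)} \right)}\right) 26 = \left(\left(-54 + 6 \left(-9\right)\right) + 2 \cdot 20 \cdot 4\right) 26 = \left(\left(-54 - 54\right) + 2 \cdot 80\right) 26 = \left(-108 + 160\right) 26 = 52 \cdot 26 = 1352$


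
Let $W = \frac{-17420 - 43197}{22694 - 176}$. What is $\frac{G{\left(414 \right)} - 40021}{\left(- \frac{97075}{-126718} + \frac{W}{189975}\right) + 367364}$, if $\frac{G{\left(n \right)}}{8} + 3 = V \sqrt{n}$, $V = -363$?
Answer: $- \frac{18778246759092375}{172267854354192124} - \frac{92847867606450 \sqrt{46}}{3915178508049821} \approx -0.26985$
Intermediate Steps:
$G{\left(n \right)} = -24 - 2904 \sqrt{n}$ ($G{\left(n \right)} = -24 + 8 \left(- 363 \sqrt{n}\right) = -24 - 2904 \sqrt{n}$)
$W = - \frac{60617}{22518} \approx -2.6919$
$\frac{G{\left(414 \right)} - 40021}{\left(- \frac{97075}{-126718} + \frac{W}{189975}\right) + 367364} = \frac{\left(-24 - 2904 \sqrt{414}\right) - 40021}{\left(- \frac{97075}{-126718} - \frac{60617}{22518 \cdot 189975}\right) + 367364} = \frac{\left(-24 - 2904 \cdot 3 \sqrt{46}\right) - 40021}{\left(\left(-97075\right) \left(- \frac{1}{126718}\right) - \frac{60617}{4277857050}\right) + 367364} = \frac{\left(-24 - 8712 \sqrt{46}\right) - 40021}{\left(\frac{97075}{126718} - \frac{60617}{4277857050}\right) + 367364} = \frac{-40045 - 8712 \sqrt{46}}{\frac{359226031024}{468928624275} + 367364} = \frac{-40045 - 8712 \sqrt{46}}{\frac{172267854354192124}{468928624275}} = \left(-40045 - 8712 \sqrt{46}\right) \frac{468928624275}{172267854354192124} = - \frac{18778246759092375}{172267854354192124} - \frac{92847867606450 \sqrt{46}}{3915178508049821}$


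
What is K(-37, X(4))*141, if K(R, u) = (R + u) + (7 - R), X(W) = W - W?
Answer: 987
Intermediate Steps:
X(W) = 0
K(R, u) = 7 + u
K(-37, X(4))*141 = (7 + 0)*141 = 7*141 = 987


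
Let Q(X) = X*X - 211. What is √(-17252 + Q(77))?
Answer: I*√11534 ≈ 107.4*I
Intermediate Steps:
Q(X) = -211 + X² (Q(X) = X² - 211 = -211 + X²)
√(-17252 + Q(77)) = √(-17252 + (-211 + 77²)) = √(-17252 + (-211 + 5929)) = √(-17252 + 5718) = √(-11534) = I*√11534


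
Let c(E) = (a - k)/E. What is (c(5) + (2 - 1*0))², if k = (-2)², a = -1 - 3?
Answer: 4/25 ≈ 0.16000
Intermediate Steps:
a = -4
k = 4
c(E) = -8/E (c(E) = (-4 - 1*4)/E = (-4 - 4)/E = -8/E)
(c(5) + (2 - 1*0))² = (-8/5 + (2 - 1*0))² = (-8*⅕ + (2 + 0))² = (-8/5 + 2)² = (⅖)² = 4/25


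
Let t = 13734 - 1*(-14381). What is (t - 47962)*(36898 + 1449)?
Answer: -761072909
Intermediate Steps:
t = 28115 (t = 13734 + 14381 = 28115)
(t - 47962)*(36898 + 1449) = (28115 - 47962)*(36898 + 1449) = -19847*38347 = -761072909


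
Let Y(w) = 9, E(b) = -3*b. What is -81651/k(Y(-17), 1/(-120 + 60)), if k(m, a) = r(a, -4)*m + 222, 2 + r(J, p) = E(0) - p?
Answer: -27217/80 ≈ -340.21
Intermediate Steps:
r(J, p) = -2 - p (r(J, p) = -2 + (-3*0 - p) = -2 + (0 - p) = -2 - p)
k(m, a) = 222 + 2*m (k(m, a) = (-2 - 1*(-4))*m + 222 = (-2 + 4)*m + 222 = 2*m + 222 = 222 + 2*m)
-81651/k(Y(-17), 1/(-120 + 60)) = -81651/(222 + 2*9) = -81651/(222 + 18) = -81651/240 = -81651*1/240 = -27217/80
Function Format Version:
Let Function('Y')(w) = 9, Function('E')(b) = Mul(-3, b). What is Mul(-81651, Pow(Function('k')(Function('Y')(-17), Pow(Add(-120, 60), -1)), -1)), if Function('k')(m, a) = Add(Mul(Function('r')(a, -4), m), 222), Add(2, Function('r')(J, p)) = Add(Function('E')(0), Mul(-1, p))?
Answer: Rational(-27217, 80) ≈ -340.21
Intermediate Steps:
Function('r')(J, p) = Add(-2, Mul(-1, p)) (Function('r')(J, p) = Add(-2, Add(Mul(-3, 0), Mul(-1, p))) = Add(-2, Add(0, Mul(-1, p))) = Add(-2, Mul(-1, p)))
Function('k')(m, a) = Add(222, Mul(2, m)) (Function('k')(m, a) = Add(Mul(Add(-2, Mul(-1, -4)), m), 222) = Add(Mul(Add(-2, 4), m), 222) = Add(Mul(2, m), 222) = Add(222, Mul(2, m)))
Mul(-81651, Pow(Function('k')(Function('Y')(-17), Pow(Add(-120, 60), -1)), -1)) = Mul(-81651, Pow(Add(222, Mul(2, 9)), -1)) = Mul(-81651, Pow(Add(222, 18), -1)) = Mul(-81651, Pow(240, -1)) = Mul(-81651, Rational(1, 240)) = Rational(-27217, 80)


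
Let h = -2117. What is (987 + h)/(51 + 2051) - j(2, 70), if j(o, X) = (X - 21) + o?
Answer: -54166/1051 ≈ -51.538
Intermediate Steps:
j(o, X) = -21 + X + o (j(o, X) = (-21 + X) + o = -21 + X + o)
(987 + h)/(51 + 2051) - j(2, 70) = (987 - 2117)/(51 + 2051) - (-21 + 70 + 2) = -1130/2102 - 1*51 = -1130*1/2102 - 51 = -565/1051 - 51 = -54166/1051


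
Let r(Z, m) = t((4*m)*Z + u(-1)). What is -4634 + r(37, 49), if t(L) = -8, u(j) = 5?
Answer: -4642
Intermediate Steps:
r(Z, m) = -8
-4634 + r(37, 49) = -4634 - 8 = -4642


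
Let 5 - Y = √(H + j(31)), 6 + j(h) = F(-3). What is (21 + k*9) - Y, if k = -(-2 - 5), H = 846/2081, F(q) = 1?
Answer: 79 + 11*I*√164399/2081 ≈ 79.0 + 2.1432*I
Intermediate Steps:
j(h) = -5 (j(h) = -6 + 1 = -5)
H = 846/2081 (H = 846*(1/2081) = 846/2081 ≈ 0.40654)
k = 7 (k = -1*(-7) = 7)
Y = 5 - 11*I*√164399/2081 (Y = 5 - √(846/2081 - 5) = 5 - √(-9559/2081) = 5 - 11*I*√164399/2081 ≈ 5.0 - 2.1432*I)
(21 + k*9) - Y = (21 + 7*9) - (5 - 11*I*√164399/2081) = (21 + 63) + (-5 + 11*I*√164399/2081) = 84 + (-5 + 11*I*√164399/2081) = 79 + 11*I*√164399/2081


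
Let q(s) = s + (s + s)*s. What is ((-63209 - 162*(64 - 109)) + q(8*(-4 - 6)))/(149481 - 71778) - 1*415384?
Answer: -32276626151/77703 ≈ -4.1538e+5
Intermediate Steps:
q(s) = s + 2*s² (q(s) = s + (2*s)*s = s + 2*s²)
((-63209 - 162*(64 - 109)) + q(8*(-4 - 6)))/(149481 - 71778) - 1*415384 = ((-63209 - 162*(64 - 109)) + (8*(-4 - 6))*(1 + 2*(8*(-4 - 6))))/(149481 - 71778) - 1*415384 = ((-63209 - 162*(-45)) + (8*(-10))*(1 + 2*(8*(-10))))/77703 - 415384 = ((-63209 - 1*(-7290)) - 80*(1 + 2*(-80)))*(1/77703) - 415384 = ((-63209 + 7290) - 80*(1 - 160))*(1/77703) - 415384 = (-55919 - 80*(-159))*(1/77703) - 415384 = (-55919 + 12720)*(1/77703) - 415384 = -43199*1/77703 - 415384 = -43199/77703 - 415384 = -32276626151/77703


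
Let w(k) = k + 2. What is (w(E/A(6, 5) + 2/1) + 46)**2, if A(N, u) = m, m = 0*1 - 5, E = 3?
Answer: 61009/25 ≈ 2440.4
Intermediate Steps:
m = -5 (m = 0 - 5 = -5)
A(N, u) = -5
w(k) = 2 + k
(w(E/A(6, 5) + 2/1) + 46)**2 = ((2 + (3/(-5) + 2/1)) + 46)**2 = ((2 + (3*(-1/5) + 2*1)) + 46)**2 = ((2 + (-3/5 + 2)) + 46)**2 = ((2 + 7/5) + 46)**2 = (17/5 + 46)**2 = (247/5)**2 = 61009/25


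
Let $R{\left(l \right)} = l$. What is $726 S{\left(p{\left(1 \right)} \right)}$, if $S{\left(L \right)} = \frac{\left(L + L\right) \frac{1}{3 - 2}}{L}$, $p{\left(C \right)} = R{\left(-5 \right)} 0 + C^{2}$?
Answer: $1452$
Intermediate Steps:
$p{\left(C \right)} = C^{2}$ ($p{\left(C \right)} = \left(-5\right) 0 + C^{2} = 0 + C^{2} = C^{2}$)
$S{\left(L \right)} = 2$ ($S{\left(L \right)} = \frac{2 L 1^{-1}}{L} = \frac{2 L 1}{L} = \frac{2 L}{L} = 2$)
$726 S{\left(p{\left(1 \right)} \right)} = 726 \cdot 2 = 1452$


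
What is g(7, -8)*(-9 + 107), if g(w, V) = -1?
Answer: -98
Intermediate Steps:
g(7, -8)*(-9 + 107) = -(-9 + 107) = -1*98 = -98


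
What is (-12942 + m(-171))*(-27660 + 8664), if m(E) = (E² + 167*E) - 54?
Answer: 233878752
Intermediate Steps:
m(E) = -54 + E² + 167*E
(-12942 + m(-171))*(-27660 + 8664) = (-12942 + (-54 + (-171)² + 167*(-171)))*(-27660 + 8664) = (-12942 + (-54 + 29241 - 28557))*(-18996) = (-12942 + 630)*(-18996) = -12312*(-18996) = 233878752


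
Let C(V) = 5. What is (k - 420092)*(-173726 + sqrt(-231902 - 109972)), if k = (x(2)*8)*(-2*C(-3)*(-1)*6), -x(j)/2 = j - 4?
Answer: 72647348872 - 1254516*I*sqrt(37986) ≈ 7.2647e+10 - 2.4451e+8*I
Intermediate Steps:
x(j) = 8 - 2*j (x(j) = -2*(j - 4) = -2*(-4 + j) = 8 - 2*j)
k = 1920 (k = ((8 - 2*2)*8)*(-2*5*(-1)*6) = ((8 - 4)*8)*(-(-10)*6) = (4*8)*(-2*(-30)) = 32*60 = 1920)
(k - 420092)*(-173726 + sqrt(-231902 - 109972)) = (1920 - 420092)*(-173726 + sqrt(-231902 - 109972)) = -418172*(-173726 + sqrt(-341874)) = -418172*(-173726 + 3*I*sqrt(37986)) = 72647348872 - 1254516*I*sqrt(37986)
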